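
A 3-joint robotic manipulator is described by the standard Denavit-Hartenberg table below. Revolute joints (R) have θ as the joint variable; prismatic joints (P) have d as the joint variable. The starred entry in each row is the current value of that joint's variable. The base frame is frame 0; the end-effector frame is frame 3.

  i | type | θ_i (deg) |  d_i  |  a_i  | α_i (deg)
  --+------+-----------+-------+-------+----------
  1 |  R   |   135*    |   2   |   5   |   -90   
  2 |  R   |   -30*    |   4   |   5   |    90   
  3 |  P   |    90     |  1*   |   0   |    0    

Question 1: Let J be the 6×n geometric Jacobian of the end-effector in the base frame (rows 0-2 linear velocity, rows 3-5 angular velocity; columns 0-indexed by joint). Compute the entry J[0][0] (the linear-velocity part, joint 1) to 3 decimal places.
-3.415

axis z_0 = ẑ; lever o_n−o_0 = (-9.0723,3.4154,5.3660)
cross product → J_v[:, 0] = (-3.4154,-9.0723,0.0000)
J_ω[:, 0] = z_0
entry J[0][0] = -3.4154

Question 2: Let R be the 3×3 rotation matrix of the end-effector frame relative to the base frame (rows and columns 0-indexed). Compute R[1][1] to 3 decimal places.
-0.612

End-effector y-axis (col 1 of R) = (0.6124,-0.6124,-0.5000)
R[1][1] = -0.6124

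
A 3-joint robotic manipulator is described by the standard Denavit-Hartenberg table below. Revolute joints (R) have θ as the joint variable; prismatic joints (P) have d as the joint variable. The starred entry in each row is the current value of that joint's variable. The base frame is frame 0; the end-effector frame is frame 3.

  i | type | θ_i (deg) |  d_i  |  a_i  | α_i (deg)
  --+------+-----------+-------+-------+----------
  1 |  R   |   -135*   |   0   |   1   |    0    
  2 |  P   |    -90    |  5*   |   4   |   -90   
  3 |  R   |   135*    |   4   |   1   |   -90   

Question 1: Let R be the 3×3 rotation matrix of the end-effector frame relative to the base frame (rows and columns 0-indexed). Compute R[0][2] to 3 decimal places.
0.500

End-effector z-axis (col 2 of R) = (0.5000,-0.5000,0.7071)
R[0][2] = 0.5000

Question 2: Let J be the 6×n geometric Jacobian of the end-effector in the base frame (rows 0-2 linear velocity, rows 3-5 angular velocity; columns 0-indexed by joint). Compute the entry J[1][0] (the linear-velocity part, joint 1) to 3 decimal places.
axis z_0 = ẑ; lever o_n−o_0 = (-5.8640,-1.2071,4.2929)
cross product → J_v[:, 0] = (1.2071,-5.8640,0.0000)
J_ω[:, 0] = z_0
entry J[1][0] = -5.8640

-5.864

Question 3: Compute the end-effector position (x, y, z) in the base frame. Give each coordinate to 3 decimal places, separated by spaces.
after link 1: o_1 = (-0.7071, -0.7071, 0.0000)
after link 2: o_2 = (-3.5355, 2.1213, 5.0000)
after link 3: o_3 = (-5.8640, -1.2071, 4.2929)

-5.864 -1.207 4.293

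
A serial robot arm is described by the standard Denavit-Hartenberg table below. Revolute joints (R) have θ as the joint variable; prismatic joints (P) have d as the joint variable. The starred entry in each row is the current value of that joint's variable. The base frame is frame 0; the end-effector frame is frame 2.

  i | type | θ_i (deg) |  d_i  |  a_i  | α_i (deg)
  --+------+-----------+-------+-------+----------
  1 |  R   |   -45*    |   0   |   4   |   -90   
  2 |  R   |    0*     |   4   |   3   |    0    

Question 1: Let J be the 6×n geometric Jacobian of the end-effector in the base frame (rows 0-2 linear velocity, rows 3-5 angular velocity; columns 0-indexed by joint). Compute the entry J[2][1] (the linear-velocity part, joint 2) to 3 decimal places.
axis z_1 = (0.7071,0.7071,0.0000); lever o_n−o_1 = (4.9497,0.7071,0.0000)
cross product → J_v[:, 1] = (0.0000,0.0000,-3.0000)
J_ω[:, 1] = z_1
entry J[2][1] = -3.0000

-3.000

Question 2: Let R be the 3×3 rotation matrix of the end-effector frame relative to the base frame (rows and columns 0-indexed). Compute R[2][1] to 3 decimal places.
-1.000

End-effector y-axis (col 1 of R) = (0.0000,0.0000,-1.0000)
R[2][1] = -1.0000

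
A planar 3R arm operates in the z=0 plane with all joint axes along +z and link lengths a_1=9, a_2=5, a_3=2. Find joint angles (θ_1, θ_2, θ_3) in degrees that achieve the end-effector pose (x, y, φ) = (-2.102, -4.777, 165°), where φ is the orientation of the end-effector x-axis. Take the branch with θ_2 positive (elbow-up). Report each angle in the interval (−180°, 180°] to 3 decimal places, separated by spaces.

-120.006 149.994 135.011

wrist centre = target − a_3·(cos φ, sin φ) = (-0.1701, -5.2946)
cos θ_2 = (28.0621−9²−5²)/(2·9·5) = -0.8660; θ_2 = 149.9944° (elbow-up)
β = atan2(-5.2946,-0.1701) = -91.8406°; ψ = atan2(2.5004,4.6701) = 28.1650°
θ_1 = β − ψ = -120.0056°
θ_3 = φ − θ_1 − θ_2 = 135.0113° (wrapped to (-180°,180°])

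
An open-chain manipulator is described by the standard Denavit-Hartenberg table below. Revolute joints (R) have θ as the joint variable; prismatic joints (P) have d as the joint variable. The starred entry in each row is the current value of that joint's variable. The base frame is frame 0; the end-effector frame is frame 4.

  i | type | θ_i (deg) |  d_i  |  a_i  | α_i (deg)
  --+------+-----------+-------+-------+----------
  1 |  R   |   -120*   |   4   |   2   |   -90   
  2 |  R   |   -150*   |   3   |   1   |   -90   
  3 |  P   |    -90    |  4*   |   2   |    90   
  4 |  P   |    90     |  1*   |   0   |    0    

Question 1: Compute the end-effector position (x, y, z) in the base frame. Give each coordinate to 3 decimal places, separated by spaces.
2.330 -5.964 7.464

after link 1: o_1 = (-1.0000, -1.7321, 4.0000)
after link 2: o_2 = (2.0311, -2.4821, 4.5000)
after link 3: o_3 = (2.7631, -5.2141, 7.9641)
after link 4: o_4 = (2.3301, -5.9641, 7.4641)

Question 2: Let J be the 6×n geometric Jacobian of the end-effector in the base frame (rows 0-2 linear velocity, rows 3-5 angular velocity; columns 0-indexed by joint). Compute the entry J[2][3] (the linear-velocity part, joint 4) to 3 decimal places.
prismatic axis z_3 = (-0.4330,-0.7500,-0.5000)
J_v[:, 3] = z_3; J_ω[:, 3] = (0,0,0)
entry J[2][3] = -0.5000

-0.500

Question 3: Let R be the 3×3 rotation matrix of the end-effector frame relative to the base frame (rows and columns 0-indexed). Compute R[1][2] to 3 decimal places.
-0.750

End-effector z-axis (col 2 of R) = (-0.4330,-0.7500,-0.5000)
R[1][2] = -0.7500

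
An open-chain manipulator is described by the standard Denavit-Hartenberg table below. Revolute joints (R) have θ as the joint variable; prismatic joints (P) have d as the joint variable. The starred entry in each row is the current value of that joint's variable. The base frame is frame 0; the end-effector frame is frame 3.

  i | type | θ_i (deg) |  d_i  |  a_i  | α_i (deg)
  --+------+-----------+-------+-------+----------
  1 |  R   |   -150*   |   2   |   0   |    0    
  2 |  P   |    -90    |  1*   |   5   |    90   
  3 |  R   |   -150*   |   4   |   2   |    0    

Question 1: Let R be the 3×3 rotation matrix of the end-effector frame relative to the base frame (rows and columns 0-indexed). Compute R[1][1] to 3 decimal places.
0.433

End-effector y-axis (col 1 of R) = (-0.2500,0.4330,-0.8660)
R[1][1] = 0.4330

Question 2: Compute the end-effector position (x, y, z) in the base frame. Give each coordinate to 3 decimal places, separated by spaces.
after link 1: o_1 = (0.0000, 0.0000, 2.0000)
after link 2: o_2 = (-2.5000, 4.3301, 3.0000)
after link 3: o_3 = (1.8301, 4.8301, 2.0000)

1.830 4.830 2.000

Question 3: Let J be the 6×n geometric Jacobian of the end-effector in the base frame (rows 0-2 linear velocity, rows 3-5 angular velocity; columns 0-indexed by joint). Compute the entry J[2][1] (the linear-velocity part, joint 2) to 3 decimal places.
prismatic axis z_1 = (0.0000,0.0000,1.0000)
J_v[:, 1] = z_1; J_ω[:, 1] = (0,0,0)
entry J[2][1] = 1.0000

1.000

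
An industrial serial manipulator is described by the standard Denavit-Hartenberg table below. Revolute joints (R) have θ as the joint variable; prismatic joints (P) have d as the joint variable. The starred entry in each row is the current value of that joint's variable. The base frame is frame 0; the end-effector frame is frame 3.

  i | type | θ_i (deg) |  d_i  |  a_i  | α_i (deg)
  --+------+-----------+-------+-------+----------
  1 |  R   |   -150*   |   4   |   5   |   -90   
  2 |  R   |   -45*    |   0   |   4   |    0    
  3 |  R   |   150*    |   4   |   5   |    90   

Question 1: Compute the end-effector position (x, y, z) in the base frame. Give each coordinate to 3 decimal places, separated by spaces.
-3.659 -6.731 1.999

after link 1: o_1 = (-4.3301, -2.5000, 4.0000)
after link 2: o_2 = (-6.7796, -3.9142, 6.8284)
after link 3: o_3 = (-3.6589, -6.7313, 1.9988)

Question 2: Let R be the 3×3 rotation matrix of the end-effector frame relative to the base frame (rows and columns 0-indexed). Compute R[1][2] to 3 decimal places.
End-effector z-axis (col 2 of R) = (-0.8365,-0.4830,-0.2588)
R[1][2] = -0.4830

-0.483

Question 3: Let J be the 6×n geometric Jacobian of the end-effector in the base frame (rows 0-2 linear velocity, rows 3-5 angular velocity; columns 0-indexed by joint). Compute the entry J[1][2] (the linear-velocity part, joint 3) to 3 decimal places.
axis z_2 = (0.5000,-0.8660,0.0000); lever o_n−o_2 = (3.1207,-2.8171,-4.8296)
cross product → J_v[:, 2] = (4.1826,2.4148,1.2941)
J_ω[:, 2] = z_2
entry J[1][2] = 2.4148

2.415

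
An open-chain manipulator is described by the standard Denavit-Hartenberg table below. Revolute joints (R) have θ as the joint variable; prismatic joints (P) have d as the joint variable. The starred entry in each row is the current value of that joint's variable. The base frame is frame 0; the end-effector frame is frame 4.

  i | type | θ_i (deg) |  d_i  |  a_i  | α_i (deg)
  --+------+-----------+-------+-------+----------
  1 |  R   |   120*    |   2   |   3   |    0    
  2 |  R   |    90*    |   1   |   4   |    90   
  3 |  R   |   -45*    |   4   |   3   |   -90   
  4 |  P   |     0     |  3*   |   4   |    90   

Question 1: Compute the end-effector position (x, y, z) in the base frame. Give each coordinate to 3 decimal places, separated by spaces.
after link 1: o_1 = (-1.5000, 2.5981, 2.0000)
after link 2: o_2 = (-4.9641, 0.5981, 3.0000)
after link 3: o_3 = (-8.8012, 3.0015, 0.8787)
after link 4: o_4 = (-13.0878, 0.5266, 0.1716)

-13.088 0.527 0.172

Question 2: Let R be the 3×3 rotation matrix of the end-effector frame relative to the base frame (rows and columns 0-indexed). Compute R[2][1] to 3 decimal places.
End-effector y-axis (col 1 of R) = (-0.6124,-0.3536,0.7071)
R[2][1] = 0.7071

0.707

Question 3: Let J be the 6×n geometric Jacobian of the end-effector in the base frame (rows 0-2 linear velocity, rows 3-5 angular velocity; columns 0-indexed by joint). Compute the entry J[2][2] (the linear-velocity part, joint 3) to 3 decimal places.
axis z_2 = (-0.5000,0.8660,0.0000); lever o_n−o_2 = (-8.1237,-0.0714,-2.8284)
cross product → J_v[:, 2] = (-2.4495,-1.4142,7.0711)
J_ω[:, 2] = z_2
entry J[2][2] = 7.0711

7.071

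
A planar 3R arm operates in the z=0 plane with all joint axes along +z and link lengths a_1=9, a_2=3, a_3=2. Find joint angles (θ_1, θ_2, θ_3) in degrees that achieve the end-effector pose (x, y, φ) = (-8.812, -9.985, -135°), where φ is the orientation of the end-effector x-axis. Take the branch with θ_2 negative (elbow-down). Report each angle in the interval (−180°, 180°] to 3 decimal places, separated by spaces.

wrist centre = target − a_3·(cos φ, sin φ) = (-7.3978, -8.5708)
cos θ_2 = (128.1856−9²−3²)/(2·9·3) = 0.7071; θ_2 = -44.9972° (elbow-down)
β = atan2(-8.5708,-7.3978) = -130.7988°; ψ = atan2(-2.1212,11.1214) = -10.7985°
θ_1 = β − ψ = -120.0003°
θ_3 = φ − θ_1 − θ_2 = 29.9975° (wrapped to (-180°,180°])

-120.000 -44.997 29.998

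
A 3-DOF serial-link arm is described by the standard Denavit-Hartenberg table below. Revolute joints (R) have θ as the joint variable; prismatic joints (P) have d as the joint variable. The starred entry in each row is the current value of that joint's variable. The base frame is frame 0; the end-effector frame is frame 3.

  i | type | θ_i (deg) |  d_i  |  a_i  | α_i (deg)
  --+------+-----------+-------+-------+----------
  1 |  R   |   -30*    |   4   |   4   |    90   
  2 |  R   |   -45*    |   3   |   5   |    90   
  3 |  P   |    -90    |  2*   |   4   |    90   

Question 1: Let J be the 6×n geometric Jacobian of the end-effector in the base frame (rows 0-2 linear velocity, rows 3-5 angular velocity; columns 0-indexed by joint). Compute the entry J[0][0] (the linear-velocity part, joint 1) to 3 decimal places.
2.195

axis z_0 = ẑ; lever o_n−o_0 = (5.8012,-2.1946,-0.9497)
cross product → J_v[:, 0] = (2.1946,5.8012,-0.0000)
J_ω[:, 0] = z_0
entry J[0][0] = 2.1946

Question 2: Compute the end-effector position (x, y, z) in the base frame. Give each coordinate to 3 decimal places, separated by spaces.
after link 1: o_1 = (3.4641, -2.0000, 4.0000)
after link 2: o_2 = (5.0260, -6.3658, 0.4645)
after link 3: o_3 = (5.8012, -2.1946, -0.9497)

5.801 -2.195 -0.950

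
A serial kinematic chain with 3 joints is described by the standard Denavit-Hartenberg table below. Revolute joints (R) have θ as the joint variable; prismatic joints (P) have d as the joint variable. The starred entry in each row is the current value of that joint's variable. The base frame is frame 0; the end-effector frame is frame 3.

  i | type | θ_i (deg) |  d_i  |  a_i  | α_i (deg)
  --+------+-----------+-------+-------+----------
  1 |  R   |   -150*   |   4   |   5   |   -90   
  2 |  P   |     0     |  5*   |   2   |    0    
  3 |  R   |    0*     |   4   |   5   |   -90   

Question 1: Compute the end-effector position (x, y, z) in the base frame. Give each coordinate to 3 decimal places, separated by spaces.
after link 1: o_1 = (-4.3301, -2.5000, 4.0000)
after link 2: o_2 = (-3.5622, -7.8301, 4.0000)
after link 3: o_3 = (-5.8923, -13.7942, 4.0000)

-5.892 -13.794 4.000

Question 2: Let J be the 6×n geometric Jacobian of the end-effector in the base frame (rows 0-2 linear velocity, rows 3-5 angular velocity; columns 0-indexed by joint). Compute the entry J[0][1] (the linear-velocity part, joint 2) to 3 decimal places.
0.500

prismatic axis z_1 = (0.5000,-0.8660,0.0000)
J_v[:, 1] = z_1; J_ω[:, 1] = (0,0,0)
entry J[0][1] = 0.5000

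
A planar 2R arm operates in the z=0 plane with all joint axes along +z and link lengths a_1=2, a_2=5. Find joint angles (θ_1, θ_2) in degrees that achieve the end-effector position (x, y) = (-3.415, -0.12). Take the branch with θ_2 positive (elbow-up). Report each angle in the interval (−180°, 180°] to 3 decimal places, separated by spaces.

cos θ_2 = (11.6766−2²−5²)/(2·2·5) = -0.8662; θ_2 = 150.0164° (elbow-up)
β = atan2(-0.1200,-3.4150) = -177.9875°; ψ = atan2(2.4988,-2.3308) = 133.0088°
θ_1 = β − ψ = -310.9963°

49.004 150.016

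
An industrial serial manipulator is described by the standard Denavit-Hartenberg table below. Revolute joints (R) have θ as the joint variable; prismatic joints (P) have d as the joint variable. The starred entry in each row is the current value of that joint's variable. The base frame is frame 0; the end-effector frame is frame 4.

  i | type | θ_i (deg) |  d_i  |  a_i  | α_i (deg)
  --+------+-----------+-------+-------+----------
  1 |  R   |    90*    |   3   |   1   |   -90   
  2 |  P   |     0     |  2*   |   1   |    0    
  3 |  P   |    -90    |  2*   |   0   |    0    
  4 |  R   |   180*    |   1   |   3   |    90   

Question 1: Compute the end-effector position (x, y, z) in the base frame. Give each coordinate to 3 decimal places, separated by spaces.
-5.000 2.000 0.000

after link 1: o_1 = (0.0000, 1.0000, 3.0000)
after link 2: o_2 = (-2.0000, 2.0000, 3.0000)
after link 3: o_3 = (-4.0000, 2.0000, 3.0000)
after link 4: o_4 = (-5.0000, 2.0000, 0.0000)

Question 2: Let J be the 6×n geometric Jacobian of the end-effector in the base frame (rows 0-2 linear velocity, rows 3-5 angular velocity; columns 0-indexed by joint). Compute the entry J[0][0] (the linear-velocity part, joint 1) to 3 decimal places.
axis z_0 = ẑ; lever o_n−o_0 = (-5.0000,2.0000,0.0000)
cross product → J_v[:, 0] = (-2.0000,-5.0000,0.0000)
J_ω[:, 0] = z_0
entry J[0][0] = -2.0000

-2.000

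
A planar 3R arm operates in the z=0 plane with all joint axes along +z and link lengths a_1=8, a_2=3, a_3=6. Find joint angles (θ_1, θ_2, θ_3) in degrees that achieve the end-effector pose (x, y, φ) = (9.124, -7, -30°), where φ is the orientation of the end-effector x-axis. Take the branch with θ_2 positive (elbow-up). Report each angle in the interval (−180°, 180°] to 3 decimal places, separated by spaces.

-61.038 150.007 -118.969

wrist centre = target − a_3·(cos φ, sin φ) = (3.9278, -4.0000)
cos θ_2 = (31.4280−8²−3²)/(2·8·3) = -0.8661; θ_2 = 150.0067° (elbow-up)
β = atan2(-4.0000,3.9278) = -45.5214°; ψ = atan2(1.4997,5.4017) = 15.5163°
θ_1 = β − ψ = -61.0378°
θ_3 = φ − θ_1 − θ_2 = -118.9689° (wrapped to (-180°,180°])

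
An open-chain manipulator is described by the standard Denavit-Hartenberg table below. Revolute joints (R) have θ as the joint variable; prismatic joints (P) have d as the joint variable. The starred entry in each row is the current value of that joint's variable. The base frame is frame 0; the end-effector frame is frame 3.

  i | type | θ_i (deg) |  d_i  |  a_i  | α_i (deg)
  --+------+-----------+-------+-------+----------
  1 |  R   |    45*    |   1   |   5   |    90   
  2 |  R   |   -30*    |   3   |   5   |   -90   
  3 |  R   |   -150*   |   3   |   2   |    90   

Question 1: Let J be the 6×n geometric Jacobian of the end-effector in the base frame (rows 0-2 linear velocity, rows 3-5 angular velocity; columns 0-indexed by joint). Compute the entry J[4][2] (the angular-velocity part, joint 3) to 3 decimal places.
0.354

axis z_2 = (0.3536,0.3536,0.8660); lever o_n−o_2 = (0.7071,-0.7071,3.4641)
cross product → J_v[:, 2] = (1.8371,-0.6124,-0.5000)
J_ω[:, 2] = z_2
entry J[4][2] = 0.3536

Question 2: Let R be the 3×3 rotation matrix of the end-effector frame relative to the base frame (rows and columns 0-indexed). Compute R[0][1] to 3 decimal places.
0.354

End-effector y-axis (col 1 of R) = (0.3536,0.3536,0.8660)
R[0][1] = 0.3536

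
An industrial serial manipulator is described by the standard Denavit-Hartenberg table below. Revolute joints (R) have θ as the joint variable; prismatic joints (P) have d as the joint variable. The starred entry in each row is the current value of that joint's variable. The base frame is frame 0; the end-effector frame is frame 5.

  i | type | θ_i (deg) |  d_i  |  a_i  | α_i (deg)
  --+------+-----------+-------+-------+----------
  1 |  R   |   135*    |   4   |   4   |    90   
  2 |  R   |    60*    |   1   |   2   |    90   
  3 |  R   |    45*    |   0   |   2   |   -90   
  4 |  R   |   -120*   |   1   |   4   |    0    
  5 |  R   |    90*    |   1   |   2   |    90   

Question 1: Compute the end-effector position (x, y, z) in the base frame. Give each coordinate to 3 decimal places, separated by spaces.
after link 1: o_1 = (-2.8284, 2.8284, 4.0000)
after link 2: o_2 = (-2.8284, 4.2426, 5.7321)
after link 3: o_3 = (-2.3284, 5.7426, 6.9568)
after link 4: o_4 = (-4.1997, 6.6140, 3.3876)
after link 5: o_5 = (-3.6291, 8.7754, 3.3359)

-3.629 8.775 3.336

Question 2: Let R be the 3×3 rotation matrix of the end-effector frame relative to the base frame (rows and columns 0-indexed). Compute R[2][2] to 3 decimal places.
-0.739

End-effector z-axis (col 2 of R) = (-0.6553,0.1553,-0.7392)
R[2][2] = -0.7392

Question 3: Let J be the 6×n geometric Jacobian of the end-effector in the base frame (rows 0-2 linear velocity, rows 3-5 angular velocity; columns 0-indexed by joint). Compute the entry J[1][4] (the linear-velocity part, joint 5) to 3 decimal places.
axis z_4 = (0.7500,0.2500,-0.6124); lever o_n−o_4 = (0.5706,2.1614,-0.0517)
cross product → J_v[:, 4] = (1.3107,-0.3107,1.4784)
J_ω[:, 4] = z_4
entry J[1][4] = -0.3107

-0.311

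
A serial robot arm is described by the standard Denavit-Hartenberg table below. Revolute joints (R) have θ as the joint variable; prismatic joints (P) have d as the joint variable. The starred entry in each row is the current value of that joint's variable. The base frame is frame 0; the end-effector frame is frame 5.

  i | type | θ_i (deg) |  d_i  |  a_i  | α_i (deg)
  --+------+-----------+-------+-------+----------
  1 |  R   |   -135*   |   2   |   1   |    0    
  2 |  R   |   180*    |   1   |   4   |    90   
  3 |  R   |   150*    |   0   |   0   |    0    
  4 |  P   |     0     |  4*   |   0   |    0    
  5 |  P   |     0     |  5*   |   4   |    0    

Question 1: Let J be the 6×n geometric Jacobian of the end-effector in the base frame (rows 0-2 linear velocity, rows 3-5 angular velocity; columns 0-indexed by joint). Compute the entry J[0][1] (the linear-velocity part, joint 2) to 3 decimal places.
axis z_1 = (0.0000,0.0000,1.0000); lever o_n−o_1 = (6.7429,-5.9850,3.0000)
cross product → J_v[:, 1] = (5.9850,6.7429,-0.0000)
J_ω[:, 1] = z_1
entry J[0][1] = 5.9850

5.985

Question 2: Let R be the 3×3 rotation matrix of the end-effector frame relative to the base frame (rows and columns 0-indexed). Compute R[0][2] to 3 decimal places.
0.707

End-effector z-axis (col 2 of R) = (0.7071,-0.7071,0.0000)
R[0][2] = 0.7071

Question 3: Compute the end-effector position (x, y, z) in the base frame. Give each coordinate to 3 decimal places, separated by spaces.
after link 1: o_1 = (-0.7071, -0.7071, 2.0000)
after link 2: o_2 = (2.1213, 2.1213, 3.0000)
after link 3: o_3 = (2.1213, 2.1213, 3.0000)
after link 4: o_4 = (4.9497, -0.7071, 3.0000)
after link 5: o_5 = (6.0358, -6.6921, 5.0000)

6.036 -6.692 5.000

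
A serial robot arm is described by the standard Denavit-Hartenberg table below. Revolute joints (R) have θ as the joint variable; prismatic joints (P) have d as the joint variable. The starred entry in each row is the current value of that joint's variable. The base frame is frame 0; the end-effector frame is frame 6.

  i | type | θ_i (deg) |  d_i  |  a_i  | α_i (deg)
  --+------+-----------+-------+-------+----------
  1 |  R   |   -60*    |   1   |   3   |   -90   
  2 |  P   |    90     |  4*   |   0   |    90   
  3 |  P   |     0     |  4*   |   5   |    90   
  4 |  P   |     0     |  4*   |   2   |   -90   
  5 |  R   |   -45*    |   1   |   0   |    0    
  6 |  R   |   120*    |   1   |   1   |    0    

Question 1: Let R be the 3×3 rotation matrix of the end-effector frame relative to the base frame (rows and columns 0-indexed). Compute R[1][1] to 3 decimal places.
0.129

End-effector y-axis (col 1 of R) = (0.2241,0.1294,0.9659)
R[1][1] = 0.1294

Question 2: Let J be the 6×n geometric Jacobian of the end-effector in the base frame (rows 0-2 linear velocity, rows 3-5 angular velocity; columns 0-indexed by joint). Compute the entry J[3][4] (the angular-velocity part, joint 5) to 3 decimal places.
axis z_4 = (0.5000,-0.8660,0.0000); lever o_n−o_4 = (1.8365,-1.2491,-0.2588)
cross product → J_v[:, 4] = (0.2241,0.1294,0.9659)
J_ω[:, 4] = z_4
entry J[3][4] = 0.5000

0.500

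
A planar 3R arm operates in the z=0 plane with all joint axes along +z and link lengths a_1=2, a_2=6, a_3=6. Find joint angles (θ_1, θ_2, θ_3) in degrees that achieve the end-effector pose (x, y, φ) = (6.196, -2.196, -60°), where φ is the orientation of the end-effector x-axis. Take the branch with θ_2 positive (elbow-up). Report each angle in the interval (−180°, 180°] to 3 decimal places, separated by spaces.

wrist centre = target − a_3·(cos φ, sin φ) = (3.1960, 3.0002)
cos θ_2 = (19.2153−2²−6²)/(2·2·6) = -0.8660; θ_2 = 150.0003° (elbow-up)
β = atan2(3.0002,3.1960) = 43.1896°; ψ = atan2(3.0000,-3.1962) = 136.8136°
θ_1 = β − ψ = -93.6240°
θ_3 = φ − θ_1 − θ_2 = -116.3763° (wrapped to (-180°,180°])

-93.624 150.000 -116.376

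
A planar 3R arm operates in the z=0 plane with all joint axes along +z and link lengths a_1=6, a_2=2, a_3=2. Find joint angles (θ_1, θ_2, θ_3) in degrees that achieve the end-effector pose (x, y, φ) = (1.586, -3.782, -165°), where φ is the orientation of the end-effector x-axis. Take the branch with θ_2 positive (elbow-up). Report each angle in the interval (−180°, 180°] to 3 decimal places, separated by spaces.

-60.000 134.994 120.006

wrist centre = target − a_3·(cos φ, sin φ) = (3.5179, -3.2644)
cos θ_2 = (23.0313−6²−2²)/(2·6·2) = -0.7070; θ_2 = 134.9936° (elbow-up)
β = atan2(-3.2644,3.5179) = -42.8595°; ψ = atan2(1.4144,4.5859) = 17.1405°
θ_1 = β − ψ = -60.0001°
θ_3 = φ − θ_1 − θ_2 = 120.0065° (wrapped to (-180°,180°])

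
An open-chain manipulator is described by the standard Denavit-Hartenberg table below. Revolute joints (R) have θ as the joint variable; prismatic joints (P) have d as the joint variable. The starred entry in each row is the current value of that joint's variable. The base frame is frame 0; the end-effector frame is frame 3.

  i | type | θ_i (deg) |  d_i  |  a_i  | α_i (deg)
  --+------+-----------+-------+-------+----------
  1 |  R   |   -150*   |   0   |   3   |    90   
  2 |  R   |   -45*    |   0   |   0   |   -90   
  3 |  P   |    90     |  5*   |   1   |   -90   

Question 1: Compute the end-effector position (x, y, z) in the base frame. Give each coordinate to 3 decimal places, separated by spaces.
-5.160 -4.134 3.536

after link 1: o_1 = (-2.5981, -1.5000, 0.0000)
after link 2: o_2 = (-2.5981, -1.5000, 0.0000)
after link 3: o_3 = (-5.1599, -4.1338, 3.5355)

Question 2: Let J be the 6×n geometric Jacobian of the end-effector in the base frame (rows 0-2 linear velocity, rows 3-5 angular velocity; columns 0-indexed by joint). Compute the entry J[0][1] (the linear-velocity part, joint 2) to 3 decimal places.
axis z_1 = (-0.5000,0.8660,0.0000); lever o_n−o_1 = (-2.5619,-2.6338,3.5355)
cross product → J_v[:, 1] = (3.0619,1.7678,3.5355)
J_ω[:, 1] = z_1
entry J[0][1] = 3.0619

3.062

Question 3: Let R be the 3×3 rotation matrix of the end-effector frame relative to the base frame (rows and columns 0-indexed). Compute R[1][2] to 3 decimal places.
0.354

End-effector z-axis (col 2 of R) = (0.6124,0.3536,0.7071)
R[1][2] = 0.3536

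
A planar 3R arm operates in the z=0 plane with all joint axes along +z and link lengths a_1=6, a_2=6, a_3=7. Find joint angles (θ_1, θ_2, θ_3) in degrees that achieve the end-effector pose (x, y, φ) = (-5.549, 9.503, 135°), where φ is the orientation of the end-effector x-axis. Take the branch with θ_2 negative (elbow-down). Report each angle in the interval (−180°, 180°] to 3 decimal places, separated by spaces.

164.996 -134.997 105.001

wrist centre = target − a_3·(cos φ, sin φ) = (-0.5993, 4.5533)
cos θ_2 = (21.0912−6²−6²)/(2·6·6) = -0.7071; θ_2 = -134.9967° (elbow-down)
β = atan2(4.5533,-0.5993) = 97.4976°; ψ = atan2(-4.2429,1.7576) = -67.4984°
θ_1 = β − ψ = 164.9960°
θ_3 = φ − θ_1 − θ_2 = 105.0008° (wrapped to (-180°,180°])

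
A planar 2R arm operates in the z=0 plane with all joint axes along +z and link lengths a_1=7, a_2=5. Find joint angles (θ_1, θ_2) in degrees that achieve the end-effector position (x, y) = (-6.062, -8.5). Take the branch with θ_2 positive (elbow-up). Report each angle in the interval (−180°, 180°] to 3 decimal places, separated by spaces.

-150.000 60.002

cos θ_2 = (108.9978−7²−5²)/(2·7·5) = 0.5000; θ_2 = 60.0020° (elbow-up)
β = atan2(-8.5000,-6.0620) = -125.4956°; ψ = atan2(4.3302,9.4998) = 24.5044°
θ_1 = β − ψ = -150.0000°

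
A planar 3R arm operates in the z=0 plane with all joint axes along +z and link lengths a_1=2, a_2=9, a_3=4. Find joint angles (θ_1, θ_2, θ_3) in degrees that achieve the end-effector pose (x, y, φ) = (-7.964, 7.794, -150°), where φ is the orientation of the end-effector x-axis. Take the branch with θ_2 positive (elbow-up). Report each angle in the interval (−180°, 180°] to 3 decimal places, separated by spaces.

89.986 30.017 89.997

wrist centre = target − a_3·(cos φ, sin φ) = (-4.4999, 9.7940)
cos θ_2 = (116.1715−2²−9²)/(2·2·9) = 0.8659; θ_2 = 30.0172° (elbow-up)
β = atan2(9.7940,-4.4999) = 114.6766°; ψ = atan2(4.5023,9.7929) = 24.6909°
θ_1 = β − ψ = 89.9857°
θ_3 = φ − θ_1 − θ_2 = 89.9971° (wrapped to (-180°,180°])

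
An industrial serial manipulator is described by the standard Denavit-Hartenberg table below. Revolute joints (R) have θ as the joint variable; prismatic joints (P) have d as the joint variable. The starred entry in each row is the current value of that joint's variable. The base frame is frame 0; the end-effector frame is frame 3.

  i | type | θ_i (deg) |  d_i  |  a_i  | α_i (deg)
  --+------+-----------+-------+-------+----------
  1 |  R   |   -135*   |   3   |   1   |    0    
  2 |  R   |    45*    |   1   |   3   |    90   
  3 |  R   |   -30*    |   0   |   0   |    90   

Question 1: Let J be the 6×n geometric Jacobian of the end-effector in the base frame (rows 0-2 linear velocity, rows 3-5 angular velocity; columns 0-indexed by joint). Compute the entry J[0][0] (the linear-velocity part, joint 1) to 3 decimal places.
3.707

axis z_0 = ẑ; lever o_n−o_0 = (-0.7071,-3.7071,4.0000)
cross product → J_v[:, 0] = (3.7071,-0.7071,0.0000)
J_ω[:, 0] = z_0
entry J[0][0] = 3.7071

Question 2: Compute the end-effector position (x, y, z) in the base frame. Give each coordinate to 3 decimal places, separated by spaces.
after link 1: o_1 = (-0.7071, -0.7071, 3.0000)
after link 2: o_2 = (-0.7071, -3.7071, 4.0000)
after link 3: o_3 = (-0.7071, -3.7071, 4.0000)

-0.707 -3.707 4.000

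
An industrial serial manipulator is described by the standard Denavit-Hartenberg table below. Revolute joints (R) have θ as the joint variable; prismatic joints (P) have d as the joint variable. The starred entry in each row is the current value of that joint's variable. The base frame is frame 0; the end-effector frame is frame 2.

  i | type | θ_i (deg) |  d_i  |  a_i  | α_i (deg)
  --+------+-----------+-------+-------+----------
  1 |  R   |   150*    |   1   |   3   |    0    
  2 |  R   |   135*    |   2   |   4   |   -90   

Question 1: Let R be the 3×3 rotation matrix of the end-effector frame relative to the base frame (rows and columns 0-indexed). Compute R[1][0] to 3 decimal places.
End-effector x-axis (col 0 of R) = (0.2588,-0.9659,0.0000)
R[1][0] = -0.9659

-0.966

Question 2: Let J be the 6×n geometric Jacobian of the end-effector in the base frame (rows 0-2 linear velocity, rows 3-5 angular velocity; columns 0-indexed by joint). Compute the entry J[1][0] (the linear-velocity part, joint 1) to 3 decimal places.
axis z_0 = ẑ; lever o_n−o_0 = (-1.5628,-2.3637,3.0000)
cross product → J_v[:, 0] = (2.3637,-1.5628,0.0000)
J_ω[:, 0] = z_0
entry J[1][0] = -1.5628

-1.563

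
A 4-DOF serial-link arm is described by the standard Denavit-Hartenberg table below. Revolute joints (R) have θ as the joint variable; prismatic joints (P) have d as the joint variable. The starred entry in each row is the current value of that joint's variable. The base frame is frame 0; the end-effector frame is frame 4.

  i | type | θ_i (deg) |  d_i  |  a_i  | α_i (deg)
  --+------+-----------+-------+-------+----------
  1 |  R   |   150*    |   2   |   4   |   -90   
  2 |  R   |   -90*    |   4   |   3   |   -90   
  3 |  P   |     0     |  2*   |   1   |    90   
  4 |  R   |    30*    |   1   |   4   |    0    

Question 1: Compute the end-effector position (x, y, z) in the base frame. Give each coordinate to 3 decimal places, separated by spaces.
-9.428 -0.330 9.464

after link 1: o_1 = (-3.4641, 2.0000, 2.0000)
after link 2: o_2 = (-5.4641, -1.4641, 5.0000)
after link 3: o_3 = (-7.1962, -0.4641, 6.0000)
after link 4: o_4 = (-9.4282, -0.3301, 9.4641)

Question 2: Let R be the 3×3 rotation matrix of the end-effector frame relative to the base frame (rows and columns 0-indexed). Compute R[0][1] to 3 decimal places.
-0.750

End-effector y-axis (col 1 of R) = (-0.7500,0.4330,-0.5000)
R[0][1] = -0.7500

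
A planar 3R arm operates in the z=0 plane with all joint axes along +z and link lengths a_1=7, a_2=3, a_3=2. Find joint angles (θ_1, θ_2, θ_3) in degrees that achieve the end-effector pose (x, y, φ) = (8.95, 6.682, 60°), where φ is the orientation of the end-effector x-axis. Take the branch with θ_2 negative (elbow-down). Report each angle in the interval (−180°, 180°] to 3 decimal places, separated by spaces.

wrist centre = target − a_3·(cos φ, sin φ) = (7.9500, 4.9499)
cos θ_2 = (87.7045−7²−3²)/(2·7·3) = 0.7072; θ_2 = -44.9884° (elbow-down)
β = atan2(4.9499,7.9500) = 31.9078°; ψ = atan2(-2.1209,9.1217) = -13.0892°
θ_1 = β − ψ = 44.9971°
θ_3 = φ − θ_1 − θ_2 = 59.9913° (wrapped to (-180°,180°])

44.997 -44.988 59.991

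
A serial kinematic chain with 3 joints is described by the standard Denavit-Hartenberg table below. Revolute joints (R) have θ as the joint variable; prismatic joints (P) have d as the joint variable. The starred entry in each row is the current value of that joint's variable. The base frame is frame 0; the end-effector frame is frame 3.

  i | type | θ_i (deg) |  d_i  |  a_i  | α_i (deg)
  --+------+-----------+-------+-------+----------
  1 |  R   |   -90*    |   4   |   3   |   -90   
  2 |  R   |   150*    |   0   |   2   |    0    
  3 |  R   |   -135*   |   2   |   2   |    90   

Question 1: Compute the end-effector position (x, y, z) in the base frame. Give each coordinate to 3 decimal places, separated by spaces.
after link 1: o_1 = (0.0000, -3.0000, 4.0000)
after link 2: o_2 = (0.0000, -1.2679, 3.0000)
after link 3: o_3 = (2.0000, -3.1998, 2.4824)

2.000 -3.200 2.482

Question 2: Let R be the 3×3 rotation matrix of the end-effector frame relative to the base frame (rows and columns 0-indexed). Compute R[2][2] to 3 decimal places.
0.966

End-effector z-axis (col 2 of R) = (0.0000,-0.2588,0.9659)
R[2][2] = 0.9659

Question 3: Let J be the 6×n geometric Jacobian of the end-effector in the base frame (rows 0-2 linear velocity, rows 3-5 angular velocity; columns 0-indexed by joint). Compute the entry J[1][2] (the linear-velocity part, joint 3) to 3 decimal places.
0.518

axis z_2 = (1.0000,0.0000,0.0000); lever o_n−o_2 = (2.0000,-1.9319,-0.5176)
cross product → J_v[:, 2] = (0.0000,0.5176,-1.9319)
J_ω[:, 2] = z_2
entry J[1][2] = 0.5176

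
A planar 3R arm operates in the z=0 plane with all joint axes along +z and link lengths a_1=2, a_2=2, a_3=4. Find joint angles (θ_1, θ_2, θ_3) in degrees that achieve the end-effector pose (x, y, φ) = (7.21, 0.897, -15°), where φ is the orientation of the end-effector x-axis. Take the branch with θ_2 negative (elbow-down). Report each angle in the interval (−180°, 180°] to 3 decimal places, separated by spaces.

wrist centre = target − a_3·(cos φ, sin φ) = (3.3463, 1.9323)
cos θ_2 = (14.9314−2²−2²)/(2·2·2) = 0.8664; θ_2 = -29.9543° (elbow-down)
β = atan2(1.9323,3.3463) = 30.0037°; ψ = atan2(-0.9986,3.7328) = -14.9771°
θ_1 = β − ψ = 44.9809°
θ_3 = φ − θ_1 − θ_2 = -30.0266° (wrapped to (-180°,180°])

44.981 -29.954 -30.027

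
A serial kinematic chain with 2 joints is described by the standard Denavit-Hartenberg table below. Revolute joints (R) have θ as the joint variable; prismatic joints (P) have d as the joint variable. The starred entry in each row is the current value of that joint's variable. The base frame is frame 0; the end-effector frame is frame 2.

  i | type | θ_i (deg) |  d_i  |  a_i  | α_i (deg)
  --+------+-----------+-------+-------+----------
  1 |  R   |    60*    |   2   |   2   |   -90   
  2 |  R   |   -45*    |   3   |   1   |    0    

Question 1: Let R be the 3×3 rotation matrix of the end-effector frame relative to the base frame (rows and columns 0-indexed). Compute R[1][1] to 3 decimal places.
End-effector y-axis (col 1 of R) = (0.3536,0.6124,-0.7071)
R[1][1] = 0.6124

0.612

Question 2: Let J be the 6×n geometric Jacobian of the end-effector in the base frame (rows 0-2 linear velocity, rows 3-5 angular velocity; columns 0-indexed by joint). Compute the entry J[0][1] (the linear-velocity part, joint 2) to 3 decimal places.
axis z_1 = (-0.8660,0.5000,0.0000); lever o_n−o_1 = (-2.2445,2.1124,0.7071)
cross product → J_v[:, 1] = (0.3536,0.6124,-0.7071)
J_ω[:, 1] = z_1
entry J[0][1] = 0.3536

0.354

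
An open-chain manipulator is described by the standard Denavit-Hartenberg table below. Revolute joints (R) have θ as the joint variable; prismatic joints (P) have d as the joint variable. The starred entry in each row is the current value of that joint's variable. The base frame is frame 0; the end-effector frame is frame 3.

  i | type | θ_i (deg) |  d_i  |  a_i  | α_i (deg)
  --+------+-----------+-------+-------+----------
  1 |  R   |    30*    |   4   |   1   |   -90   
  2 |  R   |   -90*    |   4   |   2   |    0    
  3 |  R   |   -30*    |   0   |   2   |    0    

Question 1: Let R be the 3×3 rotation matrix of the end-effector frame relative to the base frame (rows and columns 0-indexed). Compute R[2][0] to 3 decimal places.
0.866

End-effector x-axis (col 0 of R) = (-0.4330,-0.2500,0.8660)
R[2][0] = 0.8660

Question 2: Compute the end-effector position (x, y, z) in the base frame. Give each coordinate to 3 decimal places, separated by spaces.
after link 1: o_1 = (0.8660, 0.5000, 4.0000)
after link 2: o_2 = (-1.1340, 3.9641, 6.0000)
after link 3: o_3 = (-2.0000, 3.4641, 7.7321)

-2.000 3.464 7.732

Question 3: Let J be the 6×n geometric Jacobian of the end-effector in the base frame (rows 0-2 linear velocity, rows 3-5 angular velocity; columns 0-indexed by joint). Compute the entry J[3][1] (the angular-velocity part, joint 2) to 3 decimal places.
axis z_1 = (-0.5000,0.8660,0.0000); lever o_n−o_1 = (-2.8660,2.9641,3.7321)
cross product → J_v[:, 1] = (3.2321,1.8660,1.0000)
J_ω[:, 1] = z_1
entry J[3][1] = -0.5000

-0.500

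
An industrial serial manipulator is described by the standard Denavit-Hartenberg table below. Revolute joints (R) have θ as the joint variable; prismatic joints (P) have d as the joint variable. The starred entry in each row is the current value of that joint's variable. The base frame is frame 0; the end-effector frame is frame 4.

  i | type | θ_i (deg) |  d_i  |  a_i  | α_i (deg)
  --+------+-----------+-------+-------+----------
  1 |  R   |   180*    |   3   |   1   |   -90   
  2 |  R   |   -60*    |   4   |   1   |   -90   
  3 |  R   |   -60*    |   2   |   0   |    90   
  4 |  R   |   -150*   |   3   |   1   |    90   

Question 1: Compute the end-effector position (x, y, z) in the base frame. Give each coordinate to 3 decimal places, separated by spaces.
after link 1: o_1 = (-1.0000, 0.0000, 3.0000)
after link 2: o_2 = (-1.5000, -4.0000, 3.8660)
after link 3: o_3 = (-3.2321, -4.0000, 2.8660)
after link 4: o_4 = (-1.2835, -4.7500, 0.4910)

-1.283 -4.750 0.491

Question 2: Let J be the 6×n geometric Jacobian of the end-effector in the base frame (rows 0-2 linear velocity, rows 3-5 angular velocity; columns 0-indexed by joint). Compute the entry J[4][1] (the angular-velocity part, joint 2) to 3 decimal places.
-1.000

axis z_1 = (-0.0000,-1.0000,0.0000); lever o_n−o_1 = (-0.2835,-4.7500,-2.5090)
cross product → J_v[:, 1] = (2.5090,-0.0000,-0.2835)
J_ω[:, 1] = z_1
entry J[4][1] = -1.0000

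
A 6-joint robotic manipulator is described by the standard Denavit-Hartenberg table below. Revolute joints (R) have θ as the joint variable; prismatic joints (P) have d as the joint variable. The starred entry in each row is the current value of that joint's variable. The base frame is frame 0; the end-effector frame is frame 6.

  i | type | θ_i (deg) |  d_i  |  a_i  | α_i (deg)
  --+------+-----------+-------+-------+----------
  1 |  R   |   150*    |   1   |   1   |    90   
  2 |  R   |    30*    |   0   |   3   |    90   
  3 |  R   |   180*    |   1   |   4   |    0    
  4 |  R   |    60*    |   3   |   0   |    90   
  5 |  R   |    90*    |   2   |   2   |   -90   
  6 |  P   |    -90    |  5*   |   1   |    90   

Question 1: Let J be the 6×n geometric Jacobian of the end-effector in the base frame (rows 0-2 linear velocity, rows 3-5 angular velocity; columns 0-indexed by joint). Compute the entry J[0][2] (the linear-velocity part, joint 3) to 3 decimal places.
axis z_2 = (-0.4330,0.2500,-0.8660); lever o_n−o_2 = (3.3905,4.7745,-7.2452)
cross product → J_v[:, 2] = (2.3236,-6.0736,-2.9151)
J_ω[:, 2] = z_2
entry J[0][2] = 2.3236

2.324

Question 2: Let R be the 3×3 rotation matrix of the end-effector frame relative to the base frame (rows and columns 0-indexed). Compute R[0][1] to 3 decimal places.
End-effector y-axis (col 1 of R) = (0.0580,0.9665,0.2500)
R[0][1] = 0.0580

0.058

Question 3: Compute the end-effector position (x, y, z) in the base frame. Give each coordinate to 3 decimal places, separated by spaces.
after link 1: o_1 = (-0.8660, 0.5000, 1.0000)
after link 2: o_2 = (-3.1160, 1.7990, 2.5000)
after link 3: o_3 = (-0.5490, 0.3170, -0.3660)
after link 4: o_4 = (-1.8481, 1.0670, -2.9641)
after link 5: o_5 = (-0.9151, 1.6830, -5.5622)
after link 6: o_6 = (0.2745, 6.5736, -4.7452)

0.275 6.574 -4.745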